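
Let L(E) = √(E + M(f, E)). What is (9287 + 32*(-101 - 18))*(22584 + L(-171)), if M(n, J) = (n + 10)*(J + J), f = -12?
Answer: 123737736 + 16437*√57 ≈ 1.2386e+8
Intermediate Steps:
M(n, J) = 2*J*(10 + n) (M(n, J) = (10 + n)*(2*J) = 2*J*(10 + n))
L(E) = √3*√(-E) (L(E) = √(E + 2*E*(10 - 12)) = √(E + 2*E*(-2)) = √(E - 4*E) = √(-3*E) = √3*√(-E))
(9287 + 32*(-101 - 18))*(22584 + L(-171)) = (9287 + 32*(-101 - 18))*(22584 + √3*√(-1*(-171))) = (9287 + 32*(-119))*(22584 + √3*√171) = (9287 - 3808)*(22584 + √3*(3*√19)) = 5479*(22584 + 3*√57) = 123737736 + 16437*√57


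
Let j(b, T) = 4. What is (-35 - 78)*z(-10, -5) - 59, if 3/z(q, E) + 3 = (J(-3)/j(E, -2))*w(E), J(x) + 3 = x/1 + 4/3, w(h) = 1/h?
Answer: 5273/83 ≈ 63.530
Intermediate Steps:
J(x) = -5/3 + x (J(x) = -3 + (x/1 + 4/3) = -3 + (x*1 + 4*(⅓)) = -3 + (x + 4/3) = -3 + (4/3 + x) = -5/3 + x)
z(q, E) = 3/(-3 - 7/(6*E)) (z(q, E) = 3/(-3 + ((-5/3 - 3)/4)/E) = 3/(-3 + ((¼)*(-14/3))/E) = 3/(-3 - 7/(6*E)))
(-35 - 78)*z(-10, -5) - 59 = (-35 - 78)*(-18*(-5)/(7 + 18*(-5))) - 59 = -(-2034)*(-5)/(7 - 90) - 59 = -(-2034)*(-5)/(-83) - 59 = -(-2034)*(-5)*(-1)/83 - 59 = -113*(-90/83) - 59 = 10170/83 - 59 = 5273/83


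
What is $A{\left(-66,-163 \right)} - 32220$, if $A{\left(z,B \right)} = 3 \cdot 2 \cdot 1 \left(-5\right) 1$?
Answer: $-32250$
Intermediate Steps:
$A{\left(z,B \right)} = -30$ ($A{\left(z,B \right)} = 6 \cdot 1 \left(-5\right) 1 = 6 \left(-5\right) 1 = \left(-30\right) 1 = -30$)
$A{\left(-66,-163 \right)} - 32220 = -30 - 32220 = -32250$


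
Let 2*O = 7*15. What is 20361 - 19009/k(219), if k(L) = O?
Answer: 2099887/105 ≈ 19999.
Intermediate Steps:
O = 105/2 (O = (7*15)/2 = (½)*105 = 105/2 ≈ 52.500)
k(L) = 105/2
20361 - 19009/k(219) = 20361 - 19009/105/2 = 20361 - 19009*2/105 = 20361 - 1*38018/105 = 20361 - 38018/105 = 2099887/105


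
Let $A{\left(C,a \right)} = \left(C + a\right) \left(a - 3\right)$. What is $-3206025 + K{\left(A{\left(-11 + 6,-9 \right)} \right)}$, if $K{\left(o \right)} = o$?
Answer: $-3205857$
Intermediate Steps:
$A{\left(C,a \right)} = \left(-3 + a\right) \left(C + a\right)$ ($A{\left(C,a \right)} = \left(C + a\right) \left(-3 + a\right) = \left(-3 + a\right) \left(C + a\right)$)
$-3206025 + K{\left(A{\left(-11 + 6,-9 \right)} \right)} = -3206025 + \left(\left(-9\right)^{2} - 3 \left(-11 + 6\right) - -27 + \left(-11 + 6\right) \left(-9\right)\right) = -3206025 + \left(81 - -15 + 27 - -45\right) = -3206025 + \left(81 + 15 + 27 + 45\right) = -3206025 + 168 = -3205857$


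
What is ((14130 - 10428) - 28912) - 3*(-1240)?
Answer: -21490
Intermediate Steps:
((14130 - 10428) - 28912) - 3*(-1240) = (3702 - 28912) + 3720 = -25210 + 3720 = -21490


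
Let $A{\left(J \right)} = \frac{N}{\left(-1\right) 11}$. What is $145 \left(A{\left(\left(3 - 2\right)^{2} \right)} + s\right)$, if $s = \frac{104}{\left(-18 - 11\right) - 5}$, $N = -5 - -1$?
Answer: $- \frac{73080}{187} \approx -390.8$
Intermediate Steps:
$N = -4$ ($N = -5 + 1 = -4$)
$A{\left(J \right)} = \frac{4}{11}$ ($A{\left(J \right)} = - \frac{4}{\left(-1\right) 11} = - \frac{4}{-11} = \left(-4\right) \left(- \frac{1}{11}\right) = \frac{4}{11}$)
$s = - \frac{52}{17}$ ($s = \frac{104}{-29 - 5} = \frac{104}{-34} = 104 \left(- \frac{1}{34}\right) = - \frac{52}{17} \approx -3.0588$)
$145 \left(A{\left(\left(3 - 2\right)^{2} \right)} + s\right) = 145 \left(\frac{4}{11} - \frac{52}{17}\right) = 145 \left(- \frac{504}{187}\right) = - \frac{73080}{187}$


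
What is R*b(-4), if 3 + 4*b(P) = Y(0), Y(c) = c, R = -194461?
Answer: 583383/4 ≈ 1.4585e+5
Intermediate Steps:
b(P) = -¾ (b(P) = -¾ + (¼)*0 = -¾ + 0 = -¾)
R*b(-4) = -194461*(-¾) = 583383/4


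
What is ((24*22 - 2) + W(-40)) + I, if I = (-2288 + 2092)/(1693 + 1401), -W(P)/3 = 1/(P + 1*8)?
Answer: 3720087/7072 ≈ 526.03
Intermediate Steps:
W(P) = -3/(8 + P) (W(P) = -3/(P + 1*8) = -3/(P + 8) = -3/(8 + P))
I = -14/221 (I = -196/3094 = -196*1/3094 = -14/221 ≈ -0.063348)
((24*22 - 2) + W(-40)) + I = ((24*22 - 2) - 3/(8 - 40)) - 14/221 = ((528 - 2) - 3/(-32)) - 14/221 = (526 - 3*(-1/32)) - 14/221 = (526 + 3/32) - 14/221 = 16835/32 - 14/221 = 3720087/7072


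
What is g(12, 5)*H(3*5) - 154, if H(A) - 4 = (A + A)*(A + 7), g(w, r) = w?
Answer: 7814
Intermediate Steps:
H(A) = 4 + 2*A*(7 + A) (H(A) = 4 + (A + A)*(A + 7) = 4 + (2*A)*(7 + A) = 4 + 2*A*(7 + A))
g(12, 5)*H(3*5) - 154 = 12*(4 + 2*(3*5)**2 + 14*(3*5)) - 154 = 12*(4 + 2*15**2 + 14*15) - 154 = 12*(4 + 2*225 + 210) - 154 = 12*(4 + 450 + 210) - 154 = 12*664 - 154 = 7968 - 154 = 7814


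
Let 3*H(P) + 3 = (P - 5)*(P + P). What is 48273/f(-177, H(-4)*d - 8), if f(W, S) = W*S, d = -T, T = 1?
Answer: 16091/1829 ≈ 8.7977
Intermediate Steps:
H(P) = -1 + 2*P*(-5 + P)/3 (H(P) = -1 + ((P - 5)*(P + P))/3 = -1 + ((-5 + P)*(2*P))/3 = -1 + (2*P*(-5 + P))/3 = -1 + 2*P*(-5 + P)/3)
d = -1 (d = -1*1 = -1)
f(W, S) = S*W
48273/f(-177, H(-4)*d - 8) = 48273/((((-1 - 10/3*(-4) + (⅔)*(-4)²)*(-1) - 8)*(-177))) = 48273/((((-1 + 40/3 + (⅔)*16)*(-1) - 8)*(-177))) = 48273/((((-1 + 40/3 + 32/3)*(-1) - 8)*(-177))) = 48273/(((23*(-1) - 8)*(-177))) = 48273/(((-23 - 8)*(-177))) = 48273/((-31*(-177))) = 48273/5487 = 48273*(1/5487) = 16091/1829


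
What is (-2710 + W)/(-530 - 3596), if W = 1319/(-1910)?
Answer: 5177419/7880660 ≈ 0.65698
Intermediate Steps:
W = -1319/1910 (W = 1319*(-1/1910) = -1319/1910 ≈ -0.69058)
(-2710 + W)/(-530 - 3596) = (-2710 - 1319/1910)/(-530 - 3596) = -5177419/1910/(-4126) = -5177419/1910*(-1/4126) = 5177419/7880660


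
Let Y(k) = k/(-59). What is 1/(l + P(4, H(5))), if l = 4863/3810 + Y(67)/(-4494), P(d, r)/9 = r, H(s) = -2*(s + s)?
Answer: -84183855/15045622211 ≈ -0.0055952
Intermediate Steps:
H(s) = -4*s
P(d, r) = 9*r
Y(k) = -k/59 (Y(k) = k*(-1/59) = -k/59)
l = 107471689/84183855 (l = 4863/3810 - 1/59*67/(-4494) = 4863*(1/3810) - 67/59*(-1/4494) = 1621/1270 + 67/265146 = 107471689/84183855 ≈ 1.2766)
1/(l + P(4, H(5))) = 1/(107471689/84183855 + 9*(-4*5)) = 1/(107471689/84183855 + 9*(-20)) = 1/(107471689/84183855 - 180) = 1/(-15045622211/84183855) = -84183855/15045622211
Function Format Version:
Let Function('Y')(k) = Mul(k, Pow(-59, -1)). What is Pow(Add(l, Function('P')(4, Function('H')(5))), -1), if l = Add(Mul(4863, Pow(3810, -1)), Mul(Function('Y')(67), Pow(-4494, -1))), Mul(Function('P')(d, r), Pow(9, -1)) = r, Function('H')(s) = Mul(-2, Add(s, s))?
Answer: Rational(-84183855, 15045622211) ≈ -0.0055952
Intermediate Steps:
Function('H')(s) = Mul(-4, s) (Function('H')(s) = Mul(-2, Mul(2, s)) = Mul(-4, s))
Function('P')(d, r) = Mul(9, r)
Function('Y')(k) = Mul(Rational(-1, 59), k) (Function('Y')(k) = Mul(k, Rational(-1, 59)) = Mul(Rational(-1, 59), k))
l = Rational(107471689, 84183855) (l = Add(Mul(4863, Pow(3810, -1)), Mul(Mul(Rational(-1, 59), 67), Pow(-4494, -1))) = Add(Mul(4863, Rational(1, 3810)), Mul(Rational(-67, 59), Rational(-1, 4494))) = Add(Rational(1621, 1270), Rational(67, 265146)) = Rational(107471689, 84183855) ≈ 1.2766)
Pow(Add(l, Function('P')(4, Function('H')(5))), -1) = Pow(Add(Rational(107471689, 84183855), Mul(9, Mul(-4, 5))), -1) = Pow(Add(Rational(107471689, 84183855), Mul(9, -20)), -1) = Pow(Add(Rational(107471689, 84183855), -180), -1) = Pow(Rational(-15045622211, 84183855), -1) = Rational(-84183855, 15045622211)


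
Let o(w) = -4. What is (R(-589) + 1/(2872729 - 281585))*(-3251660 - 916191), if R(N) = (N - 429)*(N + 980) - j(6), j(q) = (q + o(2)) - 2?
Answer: 4298612221470582821/2591144 ≈ 1.6590e+12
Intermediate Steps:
j(q) = -6 + q (j(q) = (q - 4) - 2 = (-4 + q) - 2 = -6 + q)
R(N) = (-429 + N)*(980 + N) (R(N) = (N - 429)*(N + 980) - (-6 + 6) = (-429 + N)*(980 + N) - 1*0 = (-429 + N)*(980 + N) + 0 = (-429 + N)*(980 + N))
(R(-589) + 1/(2872729 - 281585))*(-3251660 - 916191) = ((-420420 + (-589)² + 551*(-589)) + 1/(2872729 - 281585))*(-3251660 - 916191) = ((-420420 + 346921 - 324539) + 1/2591144)*(-4167851) = (-398038 + 1/2591144)*(-4167851) = -1031373775471/2591144*(-4167851) = 4298612221470582821/2591144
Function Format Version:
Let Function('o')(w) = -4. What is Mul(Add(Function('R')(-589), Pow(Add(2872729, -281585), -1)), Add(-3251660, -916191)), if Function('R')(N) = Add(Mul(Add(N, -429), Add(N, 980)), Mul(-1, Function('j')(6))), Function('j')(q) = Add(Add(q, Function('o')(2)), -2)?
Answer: Rational(4298612221470582821, 2591144) ≈ 1.6590e+12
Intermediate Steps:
Function('j')(q) = Add(-6, q) (Function('j')(q) = Add(Add(q, -4), -2) = Add(Add(-4, q), -2) = Add(-6, q))
Function('R')(N) = Mul(Add(-429, N), Add(980, N)) (Function('R')(N) = Add(Mul(Add(N, -429), Add(N, 980)), Mul(-1, Add(-6, 6))) = Add(Mul(Add(-429, N), Add(980, N)), Mul(-1, 0)) = Add(Mul(Add(-429, N), Add(980, N)), 0) = Mul(Add(-429, N), Add(980, N)))
Mul(Add(Function('R')(-589), Pow(Add(2872729, -281585), -1)), Add(-3251660, -916191)) = Mul(Add(Add(-420420, Pow(-589, 2), Mul(551, -589)), Pow(Add(2872729, -281585), -1)), Add(-3251660, -916191)) = Mul(Add(Add(-420420, 346921, -324539), Pow(2591144, -1)), -4167851) = Mul(Add(-398038, Rational(1, 2591144)), -4167851) = Mul(Rational(-1031373775471, 2591144), -4167851) = Rational(4298612221470582821, 2591144)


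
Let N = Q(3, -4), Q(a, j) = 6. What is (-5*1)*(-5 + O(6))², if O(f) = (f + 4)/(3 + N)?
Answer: -6125/81 ≈ -75.617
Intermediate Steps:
N = 6
O(f) = 4/9 + f/9 (O(f) = (f + 4)/(3 + 6) = (4 + f)/9 = (4 + f)*(⅑) = 4/9 + f/9)
(-5*1)*(-5 + O(6))² = (-5*1)*(-5 + (4/9 + (⅑)*6))² = -5*(-5 + (4/9 + ⅔))² = -5*(-5 + 10/9)² = -5*(-35/9)² = -5*1225/81 = -6125/81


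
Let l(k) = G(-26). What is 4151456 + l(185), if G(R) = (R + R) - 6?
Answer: 4151398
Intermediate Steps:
G(R) = -6 + 2*R (G(R) = 2*R - 6 = -6 + 2*R)
l(k) = -58 (l(k) = -6 + 2*(-26) = -6 - 52 = -58)
4151456 + l(185) = 4151456 - 58 = 4151398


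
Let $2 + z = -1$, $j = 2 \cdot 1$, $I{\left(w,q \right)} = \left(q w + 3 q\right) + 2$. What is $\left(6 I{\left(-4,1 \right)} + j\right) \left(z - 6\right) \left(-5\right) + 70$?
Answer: $430$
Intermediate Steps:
$I{\left(w,q \right)} = 2 + 3 q + q w$ ($I{\left(w,q \right)} = \left(3 q + q w\right) + 2 = 2 + 3 q + q w$)
$j = 2$
$z = -3$ ($z = -2 - 1 = -3$)
$\left(6 I{\left(-4,1 \right)} + j\right) \left(z - 6\right) \left(-5\right) + 70 = \left(6 \left(2 + 3 \cdot 1 + 1 \left(-4\right)\right) + 2\right) \left(-3 - 6\right) \left(-5\right) + 70 = \left(6 \left(2 + 3 - 4\right) + 2\right) \left(\left(-9\right) \left(-5\right)\right) + 70 = \left(6 \cdot 1 + 2\right) 45 + 70 = \left(6 + 2\right) 45 + 70 = 8 \cdot 45 + 70 = 360 + 70 = 430$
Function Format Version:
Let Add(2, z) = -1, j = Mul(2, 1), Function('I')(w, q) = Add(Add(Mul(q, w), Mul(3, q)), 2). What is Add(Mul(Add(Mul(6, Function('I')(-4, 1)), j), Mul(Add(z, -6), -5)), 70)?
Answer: 430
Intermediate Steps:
Function('I')(w, q) = Add(2, Mul(3, q), Mul(q, w)) (Function('I')(w, q) = Add(Add(Mul(3, q), Mul(q, w)), 2) = Add(2, Mul(3, q), Mul(q, w)))
j = 2
z = -3 (z = Add(-2, -1) = -3)
Add(Mul(Add(Mul(6, Function('I')(-4, 1)), j), Mul(Add(z, -6), -5)), 70) = Add(Mul(Add(Mul(6, Add(2, Mul(3, 1), Mul(1, -4))), 2), Mul(Add(-3, -6), -5)), 70) = Add(Mul(Add(Mul(6, Add(2, 3, -4)), 2), Mul(-9, -5)), 70) = Add(Mul(Add(Mul(6, 1), 2), 45), 70) = Add(Mul(Add(6, 2), 45), 70) = Add(Mul(8, 45), 70) = Add(360, 70) = 430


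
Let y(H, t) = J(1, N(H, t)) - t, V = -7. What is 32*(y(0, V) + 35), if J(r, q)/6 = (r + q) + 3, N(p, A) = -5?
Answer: 1152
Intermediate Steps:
J(r, q) = 18 + 6*q + 6*r (J(r, q) = 6*((r + q) + 3) = 6*((q + r) + 3) = 6*(3 + q + r) = 18 + 6*q + 6*r)
y(H, t) = -6 - t (y(H, t) = (18 + 6*(-5) + 6*1) - t = (18 - 30 + 6) - t = -6 - t)
32*(y(0, V) + 35) = 32*((-6 - 1*(-7)) + 35) = 32*((-6 + 7) + 35) = 32*(1 + 35) = 32*36 = 1152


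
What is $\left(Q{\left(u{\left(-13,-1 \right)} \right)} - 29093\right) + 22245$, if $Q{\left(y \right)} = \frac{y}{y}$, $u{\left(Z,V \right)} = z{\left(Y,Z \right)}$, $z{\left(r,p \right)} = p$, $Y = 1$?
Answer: $-6847$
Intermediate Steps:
$u{\left(Z,V \right)} = Z$
$Q{\left(y \right)} = 1$
$\left(Q{\left(u{\left(-13,-1 \right)} \right)} - 29093\right) + 22245 = \left(1 - 29093\right) + 22245 = -29092 + 22245 = -6847$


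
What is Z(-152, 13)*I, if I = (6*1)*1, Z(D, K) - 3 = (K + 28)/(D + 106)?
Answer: 291/23 ≈ 12.652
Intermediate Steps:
Z(D, K) = 3 + (28 + K)/(106 + D) (Z(D, K) = 3 + (K + 28)/(D + 106) = 3 + (28 + K)/(106 + D))
I = 6 (I = 6*1 = 6)
Z(-152, 13)*I = ((346 + 13 + 3*(-152))/(106 - 152))*6 = ((346 + 13 - 456)/(-46))*6 = -1/46*(-97)*6 = (97/46)*6 = 291/23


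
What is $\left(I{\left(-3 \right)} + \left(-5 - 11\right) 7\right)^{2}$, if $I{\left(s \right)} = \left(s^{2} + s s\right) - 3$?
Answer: $9409$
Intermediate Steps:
$I{\left(s \right)} = -3 + 2 s^{2}$ ($I{\left(s \right)} = \left(s^{2} + s^{2}\right) - 3 = 2 s^{2} - 3 = -3 + 2 s^{2}$)
$\left(I{\left(-3 \right)} + \left(-5 - 11\right) 7\right)^{2} = \left(\left(-3 + 2 \left(-3\right)^{2}\right) + \left(-5 - 11\right) 7\right)^{2} = \left(\left(-3 + 2 \cdot 9\right) - 112\right)^{2} = \left(\left(-3 + 18\right) - 112\right)^{2} = \left(15 - 112\right)^{2} = \left(-97\right)^{2} = 9409$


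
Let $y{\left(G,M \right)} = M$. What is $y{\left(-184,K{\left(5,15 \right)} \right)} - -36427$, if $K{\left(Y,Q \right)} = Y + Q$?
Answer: $36447$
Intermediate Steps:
$K{\left(Y,Q \right)} = Q + Y$
$y{\left(-184,K{\left(5,15 \right)} \right)} - -36427 = \left(15 + 5\right) - -36427 = 20 + 36427 = 36447$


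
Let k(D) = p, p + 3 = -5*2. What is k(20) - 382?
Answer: -395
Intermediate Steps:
p = -13 (p = -3 - 5*2 = -3 - 10 = -13)
k(D) = -13
k(20) - 382 = -13 - 382 = -395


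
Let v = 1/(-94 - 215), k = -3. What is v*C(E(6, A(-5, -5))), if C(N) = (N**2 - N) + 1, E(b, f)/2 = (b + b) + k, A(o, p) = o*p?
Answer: -307/309 ≈ -0.99353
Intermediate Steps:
E(b, f) = -6 + 4*b (E(b, f) = 2*((b + b) - 3) = 2*(2*b - 3) = 2*(-3 + 2*b) = -6 + 4*b)
C(N) = 1 + N**2 - N
v = -1/309 (v = 1/(-309) = -1/309 ≈ -0.0032362)
v*C(E(6, A(-5, -5))) = -(1 + (-6 + 4*6)**2 - (-6 + 4*6))/309 = -(1 + (-6 + 24)**2 - (-6 + 24))/309 = -(1 + 18**2 - 1*18)/309 = -(1 + 324 - 18)/309 = -1/309*307 = -307/309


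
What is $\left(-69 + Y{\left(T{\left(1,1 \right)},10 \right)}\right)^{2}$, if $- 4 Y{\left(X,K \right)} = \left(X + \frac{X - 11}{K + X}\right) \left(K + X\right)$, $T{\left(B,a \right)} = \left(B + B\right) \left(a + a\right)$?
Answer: $\frac{105625}{16} \approx 6601.6$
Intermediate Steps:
$T{\left(B,a \right)} = 4 B a$ ($T{\left(B,a \right)} = 2 B 2 a = 4 B a$)
$Y{\left(X,K \right)} = - \frac{\left(K + X\right) \left(X + \frac{-11 + X}{K + X}\right)}{4}$ ($Y{\left(X,K \right)} = - \frac{\left(X + \frac{X - 11}{K + X}\right) \left(K + X\right)}{4} = - \frac{\left(X + \frac{-11 + X}{K + X}\right) \left(K + X\right)}{4} = - \frac{\left(K + X\right) \left(X + \frac{-11 + X}{K + X}\right)}{4}$)
$\left(-69 + Y{\left(T{\left(1,1 \right)},10 \right)}\right)^{2} = \left(-69 - \left(- \frac{11}{4} + 4 + \frac{11}{4} \cdot 4 \cdot 1 \cdot 1\right)\right)^{2} = \left(-69 - \left(- \frac{7}{4} + 4 + 10\right)\right)^{2} = \left(-69 - \frac{49}{4}\right)^{2} = \left(- \frac{325}{4}\right)^{2} = \frac{105625}{16}$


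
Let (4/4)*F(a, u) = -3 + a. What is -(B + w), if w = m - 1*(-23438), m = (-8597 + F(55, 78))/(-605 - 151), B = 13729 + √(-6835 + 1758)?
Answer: -28106797/756 - I*√5077 ≈ -37178.0 - 71.253*I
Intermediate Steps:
F(a, u) = -3 + a
B = 13729 + I*√5077 (B = 13729 + √(-5077) = 13729 + I*√5077 ≈ 13729.0 + 71.253*I)
m = 8545/756 (m = (-8597 + (-3 + 55))/(-605 - 151) = (-8597 + 52)/(-756) = -8545*(-1/756) = 8545/756 ≈ 11.303)
w = 17727673/756 (w = 8545/756 - 1*(-23438) = 8545/756 + 23438 = 17727673/756 ≈ 23449.)
-(B + w) = -((13729 + I*√5077) + 17727673/756) = -(28106797/756 + I*√5077) = -28106797/756 - I*√5077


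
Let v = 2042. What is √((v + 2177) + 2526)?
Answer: √6745 ≈ 82.128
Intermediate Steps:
√((v + 2177) + 2526) = √((2042 + 2177) + 2526) = √(4219 + 2526) = √6745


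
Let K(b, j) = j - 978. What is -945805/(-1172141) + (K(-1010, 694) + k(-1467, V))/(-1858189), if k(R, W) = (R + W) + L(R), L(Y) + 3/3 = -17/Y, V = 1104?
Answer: 2579343920024174/3195213305056083 ≈ 0.80725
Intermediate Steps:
L(Y) = -1 - 17/Y
K(b, j) = -978 + j
k(R, W) = R + W + (-17 - R)/R (k(R, W) = (R + W) + (-17 - R)/R = R + W + (-17 - R)/R)
-945805/(-1172141) + (K(-1010, 694) + k(-1467, V))/(-1858189) = -945805/(-1172141) + ((-978 + 694) + (-1 - 1467 + 1104 - 17/(-1467)))/(-1858189) = -945805*(-1/1172141) + (-284 + (-1 - 1467 + 1104 - 17*(-1/1467)))*(-1/1858189) = 945805/1172141 + (-284 + (-1 - 1467 + 1104 + 17/1467))*(-1/1858189) = 945805/1172141 + (-284 - 533971/1467)*(-1/1858189) = 945805/1172141 - 950599/1467*(-1/1858189) = 945805/1172141 + 950599/2725963263 = 2579343920024174/3195213305056083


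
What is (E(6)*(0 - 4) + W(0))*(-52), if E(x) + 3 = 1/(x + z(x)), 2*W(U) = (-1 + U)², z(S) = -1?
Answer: -3042/5 ≈ -608.40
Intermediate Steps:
W(U) = (-1 + U)²/2
E(x) = -3 + 1/(-1 + x) (E(x) = -3 + 1/(x - 1) = -3 + 1/(-1 + x))
(E(6)*(0 - 4) + W(0))*(-52) = (((4 - 3*6)/(-1 + 6))*(0 - 4) + (-1 + 0)²/2)*(-52) = (((4 - 18)/5)*(-4) + (½)*(-1)²)*(-52) = (((⅕)*(-14))*(-4) + (½)*1)*(-52) = (-14/5*(-4) + ½)*(-52) = (56/5 + ½)*(-52) = (117/10)*(-52) = -3042/5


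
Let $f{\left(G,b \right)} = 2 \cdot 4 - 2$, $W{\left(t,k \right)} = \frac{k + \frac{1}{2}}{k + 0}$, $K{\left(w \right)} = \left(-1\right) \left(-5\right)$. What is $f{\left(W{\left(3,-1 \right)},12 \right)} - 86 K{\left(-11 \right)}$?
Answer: $-424$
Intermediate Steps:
$K{\left(w \right)} = 5$
$W{\left(t,k \right)} = \frac{\frac{1}{2} + k}{k}$ ($W{\left(t,k \right)} = \frac{k + \frac{1}{2}}{k} = \frac{\frac{1}{2} + k}{k}$)
$f{\left(G,b \right)} = 6$ ($f{\left(G,b \right)} = 8 - 2 = 6$)
$f{\left(W{\left(3,-1 \right)},12 \right)} - 86 K{\left(-11 \right)} = 6 - 430 = -424$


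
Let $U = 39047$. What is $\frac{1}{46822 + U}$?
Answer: $\frac{1}{85869} \approx 1.1646 \cdot 10^{-5}$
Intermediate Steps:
$\frac{1}{46822 + U} = \frac{1}{46822 + 39047} = \frac{1}{85869}$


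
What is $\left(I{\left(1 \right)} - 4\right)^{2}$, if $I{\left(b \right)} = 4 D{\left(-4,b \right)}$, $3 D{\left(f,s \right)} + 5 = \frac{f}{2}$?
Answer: $\frac{1600}{9} \approx 177.78$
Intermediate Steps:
$D{\left(f,s \right)} = - \frac{5}{3} + \frac{f}{6}$ ($D{\left(f,s \right)} = - \frac{5}{3} + \frac{f \frac{1}{2}}{3} = - \frac{5}{3} + \frac{\frac{1}{2} f}{3} = - \frac{5}{3} + \frac{f}{6}$)
$I{\left(b \right)} = - \frac{28}{3}$ ($I{\left(b \right)} = 4 \left(- \frac{5}{3} + \frac{1}{6} \left(-4\right)\right) = 4 \left(- \frac{5}{3} - \frac{2}{3}\right) = 4 \left(- \frac{7}{3}\right) = - \frac{28}{3}$)
$\left(I{\left(1 \right)} - 4\right)^{2} = \left(- \frac{28}{3} - 4\right)^{2} = \left(- \frac{40}{3}\right)^{2} = \frac{1600}{9}$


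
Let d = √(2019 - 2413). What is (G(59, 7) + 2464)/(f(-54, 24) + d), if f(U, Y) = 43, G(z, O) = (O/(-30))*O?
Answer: 3176453/67290 - 73871*I*√394/67290 ≈ 47.205 - 21.791*I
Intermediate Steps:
G(z, O) = -O²/30 (G(z, O) = (O*(-1/30))*O = (-O/30)*O = -O²/30)
d = I*√394 (d = √(-394) = I*√394 ≈ 19.849*I)
(G(59, 7) + 2464)/(f(-54, 24) + d) = (-1/30*7² + 2464)/(43 + I*√394) = (-1/30*49 + 2464)/(43 + I*√394) = (-49/30 + 2464)/(43 + I*√394) = 73871/(30*(43 + I*√394))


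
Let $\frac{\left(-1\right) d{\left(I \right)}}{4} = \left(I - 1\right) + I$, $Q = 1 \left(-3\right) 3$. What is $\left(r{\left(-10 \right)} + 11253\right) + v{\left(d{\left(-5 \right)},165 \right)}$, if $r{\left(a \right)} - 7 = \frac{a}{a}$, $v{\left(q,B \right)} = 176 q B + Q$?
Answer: $1289012$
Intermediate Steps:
$Q = -9$ ($Q = \left(-3\right) 3 = -9$)
$d{\left(I \right)} = 4 - 8 I$ ($d{\left(I \right)} = - 4 \left(\left(I - 1\right) + I\right) = - 4 \left(\left(-1 + I\right) + I\right) = - 4 \left(-1 + 2 I\right) = 4 - 8 I$)
$v{\left(q,B \right)} = -9 + 176 B q$ ($v{\left(q,B \right)} = 176 q B - 9 = 176 B q - 9 = -9 + 176 B q$)
$r{\left(a \right)} = 8$ ($r{\left(a \right)} = 7 + \frac{a}{a} = 7 + 1 = 8$)
$\left(r{\left(-10 \right)} + 11253\right) + v{\left(d{\left(-5 \right)},165 \right)} = \left(8 + 11253\right) - \left(9 - 29040 \left(4 - -40\right)\right) = 11261 - \left(9 - 29040 \left(4 + 40\right)\right) = 11261 - \left(9 - 1277760\right) = 11261 + \left(-9 + 1277760\right) = 11261 + 1277751 = 1289012$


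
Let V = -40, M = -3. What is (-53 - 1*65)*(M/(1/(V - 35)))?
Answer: -26550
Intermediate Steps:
(-53 - 1*65)*(M/(1/(V - 35))) = (-53 - 1*65)*(-3/(1/(-40 - 35))) = (-53 - 65)*(-3/(1/(-75))) = -(-354)/(-1/75) = -(-354)*(-75) = -118*225 = -26550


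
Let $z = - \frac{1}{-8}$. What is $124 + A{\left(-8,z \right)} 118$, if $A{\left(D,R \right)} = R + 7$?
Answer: $\frac{3859}{4} \approx 964.75$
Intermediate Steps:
$z = \frac{1}{8}$ ($z = \left(-1\right) \left(- \frac{1}{8}\right) = \frac{1}{8} \approx 0.125$)
$A{\left(D,R \right)} = 7 + R$
$124 + A{\left(-8,z \right)} 118 = 124 + \left(7 + \frac{1}{8}\right) 118 = 124 + \frac{57}{8} \cdot 118 = 124 + \frac{3363}{4} = \frac{3859}{4}$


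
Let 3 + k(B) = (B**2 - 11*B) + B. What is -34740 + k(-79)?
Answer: -27712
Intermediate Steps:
k(B) = -3 + B**2 - 10*B (k(B) = -3 + ((B**2 - 11*B) + B) = -3 + (B**2 - 10*B) = -3 + B**2 - 10*B)
-34740 + k(-79) = -34740 + (-3 + (-79)**2 - 10*(-79)) = -34740 + (-3 + 6241 + 790) = -34740 + 7028 = -27712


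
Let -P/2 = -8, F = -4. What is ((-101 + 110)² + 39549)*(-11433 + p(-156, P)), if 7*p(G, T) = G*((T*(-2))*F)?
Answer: -3962960370/7 ≈ -5.6614e+8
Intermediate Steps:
P = 16 (P = -2*(-8) = 16)
p(G, T) = 8*G*T/7 (p(G, T) = (G*((T*(-2))*(-4)))/7 = (G*(-2*T*(-4)))/7 = (G*(8*T))/7 = (8*G*T)/7 = 8*G*T/7)
((-101 + 110)² + 39549)*(-11433 + p(-156, P)) = ((-101 + 110)² + 39549)*(-11433 + (8/7)*(-156)*16) = (9² + 39549)*(-11433 - 19968/7) = (81 + 39549)*(-99999/7) = 39630*(-99999/7) = -3962960370/7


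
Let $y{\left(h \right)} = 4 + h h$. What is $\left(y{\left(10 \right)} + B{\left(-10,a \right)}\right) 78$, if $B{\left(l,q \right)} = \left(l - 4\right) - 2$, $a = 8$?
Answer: $6864$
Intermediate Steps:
$y{\left(h \right)} = 4 + h^{2}$
$B{\left(l,q \right)} = -6 + l$ ($B{\left(l,q \right)} = \left(-4 + l\right) - 2 = -6 + l$)
$\left(y{\left(10 \right)} + B{\left(-10,a \right)}\right) 78 = \left(\left(4 + 10^{2}\right) - 16\right) 78 = \left(\left(4 + 100\right) - 16\right) 78 = \left(104 - 16\right) 78 = 88 \cdot 78 = 6864$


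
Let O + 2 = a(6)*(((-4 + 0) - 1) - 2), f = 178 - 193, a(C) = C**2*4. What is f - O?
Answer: 995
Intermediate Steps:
a(C) = 4*C**2
f = -15
O = -1010 (O = -2 + (4*6**2)*(((-4 + 0) - 1) - 2) = -2 + (4*36)*((-4 - 1) - 2) = -2 + 144*(-5 - 2) = -2 + 144*(-7) = -2 - 1008 = -1010)
f - O = -15 - 1*(-1010) = -15 + 1010 = 995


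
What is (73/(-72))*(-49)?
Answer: 3577/72 ≈ 49.681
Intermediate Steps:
(73/(-72))*(-49) = (73*(-1/72))*(-49) = -73/72*(-49) = 3577/72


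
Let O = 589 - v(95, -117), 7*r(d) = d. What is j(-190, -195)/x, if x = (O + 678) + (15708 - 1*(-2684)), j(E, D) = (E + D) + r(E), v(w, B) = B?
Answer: -2885/138432 ≈ -0.020841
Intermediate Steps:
r(d) = d/7
O = 706 (O = 589 - 1*(-117) = 589 + 117 = 706)
j(E, D) = D + 8*E/7 (j(E, D) = (E + D) + E/7 = (D + E) + E/7 = D + 8*E/7)
x = 19776 (x = (706 + 678) + (15708 - 1*(-2684)) = 1384 + (15708 + 2684) = 1384 + 18392 = 19776)
j(-190, -195)/x = (-195 + (8/7)*(-190))/19776 = (-195 - 1520/7)*(1/19776) = -2885/7*1/19776 = -2885/138432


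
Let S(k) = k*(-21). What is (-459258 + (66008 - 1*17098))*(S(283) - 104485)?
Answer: 45313908944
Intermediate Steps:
S(k) = -21*k
(-459258 + (66008 - 1*17098))*(S(283) - 104485) = (-459258 + (66008 - 1*17098))*(-21*283 - 104485) = (-459258 + (66008 - 17098))*(-5943 - 104485) = (-459258 + 48910)*(-110428) = -410348*(-110428) = 45313908944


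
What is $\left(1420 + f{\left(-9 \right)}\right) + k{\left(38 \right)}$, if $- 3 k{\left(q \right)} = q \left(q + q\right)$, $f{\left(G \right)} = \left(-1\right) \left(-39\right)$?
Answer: $\frac{1489}{3} \approx 496.33$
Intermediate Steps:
$f{\left(G \right)} = 39$
$k{\left(q \right)} = - \frac{2 q^{2}}{3}$ ($k{\left(q \right)} = - \frac{q \left(q + q\right)}{3} = - \frac{q 2 q}{3} = - \frac{2 q^{2}}{3}$)
$\left(1420 + f{\left(-9 \right)}\right) + k{\left(38 \right)} = \left(1420 + 39\right) - \frac{2 \cdot 38^{2}}{3} = 1459 - \frac{2888}{3} = \frac{1489}{3}$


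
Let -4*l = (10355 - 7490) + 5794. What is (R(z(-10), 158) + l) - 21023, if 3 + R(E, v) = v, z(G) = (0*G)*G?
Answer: -92131/4 ≈ -23033.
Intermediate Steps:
z(G) = 0 (z(G) = 0*G = 0)
R(E, v) = -3 + v
l = -8659/4 (l = -((10355 - 7490) + 5794)/4 = -(2865 + 5794)/4 = -¼*8659 = -8659/4 ≈ -2164.8)
(R(z(-10), 158) + l) - 21023 = ((-3 + 158) - 8659/4) - 21023 = (155 - 8659/4) - 21023 = -8039/4 - 21023 = -92131/4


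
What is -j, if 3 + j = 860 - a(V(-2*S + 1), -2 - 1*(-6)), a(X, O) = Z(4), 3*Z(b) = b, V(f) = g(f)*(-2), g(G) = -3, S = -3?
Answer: -2567/3 ≈ -855.67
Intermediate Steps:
V(f) = 6 (V(f) = -3*(-2) = 6)
Z(b) = b/3
a(X, O) = 4/3 (a(X, O) = (1/3)*4 = 4/3)
j = 2567/3 (j = -3 + (860 - 1*4/3) = -3 + (860 - 4/3) = -3 + 2576/3 = 2567/3 ≈ 855.67)
-j = -1*2567/3 = -2567/3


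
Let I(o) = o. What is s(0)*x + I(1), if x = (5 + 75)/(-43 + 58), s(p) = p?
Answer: 1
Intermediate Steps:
x = 16/3 (x = 80/15 = 80*(1/15) = 16/3 ≈ 5.3333)
s(0)*x + I(1) = 0*(16/3) + 1 = 0 + 1 = 1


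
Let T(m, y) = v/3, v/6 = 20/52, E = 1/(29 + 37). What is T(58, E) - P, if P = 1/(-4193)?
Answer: 41943/54509 ≈ 0.76947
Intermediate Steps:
E = 1/66 ≈ 0.015152
v = 30/13 (v = 6*(20/52) = 6*(20*(1/52)) = 6*(5/13) = 30/13 ≈ 2.3077)
T(m, y) = 10/13 (T(m, y) = (30/13)/3 = (30/13)*(⅓) = 10/13)
P = -1/4193 ≈ -0.00023849
T(58, E) - P = 10/13 - 1*(-1/4193) = 10/13 + 1/4193 = 41943/54509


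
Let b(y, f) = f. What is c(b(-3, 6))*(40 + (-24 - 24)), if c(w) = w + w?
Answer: -96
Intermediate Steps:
c(w) = 2*w
c(b(-3, 6))*(40 + (-24 - 24)) = (2*6)*(40 + (-24 - 24)) = 12*(40 - 48) = 12*(-8) = -96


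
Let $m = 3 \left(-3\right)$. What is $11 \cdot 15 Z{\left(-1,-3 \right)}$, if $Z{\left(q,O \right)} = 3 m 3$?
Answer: $-13365$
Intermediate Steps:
$m = -9$
$Z{\left(q,O \right)} = -81$ ($Z{\left(q,O \right)} = 3 \left(-9\right) 3 = \left(-27\right) 3 = -81$)
$11 \cdot 15 Z{\left(-1,-3 \right)} = 11 \cdot 15 \left(-81\right) = 165 \left(-81\right) = -13365$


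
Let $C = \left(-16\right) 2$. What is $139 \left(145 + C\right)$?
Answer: $15707$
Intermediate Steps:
$C = -32$
$139 \left(145 + C\right) = 139 \left(145 - 32\right) = 139 \cdot 113 = 15707$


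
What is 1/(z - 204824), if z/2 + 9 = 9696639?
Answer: 1/19188436 ≈ 5.2115e-8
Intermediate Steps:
z = 19393260 (z = -18 + 2*9696639 = -18 + 19393278 = 19393260)
1/(z - 204824) = 1/(19393260 - 204824) = 1/19188436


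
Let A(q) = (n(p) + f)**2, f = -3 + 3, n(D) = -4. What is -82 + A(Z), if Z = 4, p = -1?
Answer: -66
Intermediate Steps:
f = 0
A(q) = 16 (A(q) = (-4 + 0)**2 = (-4)**2 = 16)
-82 + A(Z) = -82 + 16 = -66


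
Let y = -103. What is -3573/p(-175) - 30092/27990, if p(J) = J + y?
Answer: 45821347/3890610 ≈ 11.777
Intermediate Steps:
p(J) = -103 + J (p(J) = J - 103 = -103 + J)
-3573/p(-175) - 30092/27990 = -3573/(-103 - 175) - 30092/27990 = -3573/(-278) - 30092*1/27990 = -3573*(-1/278) - 15046/13995 = 3573/278 - 15046/13995 = 45821347/3890610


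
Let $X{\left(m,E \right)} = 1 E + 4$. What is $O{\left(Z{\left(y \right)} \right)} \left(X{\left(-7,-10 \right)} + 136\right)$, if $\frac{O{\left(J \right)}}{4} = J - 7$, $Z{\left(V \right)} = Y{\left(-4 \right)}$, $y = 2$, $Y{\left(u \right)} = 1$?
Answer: $-3120$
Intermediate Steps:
$Z{\left(V \right)} = 1$
$O{\left(J \right)} = -28 + 4 J$ ($O{\left(J \right)} = 4 \left(J - 7\right) = 4 \left(-7 + J\right) = -28 + 4 J$)
$X{\left(m,E \right)} = 4 + E$ ($X{\left(m,E \right)} = E + 4 = 4 + E$)
$O{\left(Z{\left(y \right)} \right)} \left(X{\left(-7,-10 \right)} + 136\right) = \left(-28 + 4 \cdot 1\right) \left(\left(4 - 10\right) + 136\right) = \left(-28 + 4\right) \left(-6 + 136\right) = \left(-24\right) 130 = -3120$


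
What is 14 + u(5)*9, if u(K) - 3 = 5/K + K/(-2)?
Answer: 55/2 ≈ 27.500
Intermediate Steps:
u(K) = 3 + 5/K - K/2 (u(K) = 3 + (5/K + K/(-2)) = 3 + (5/K + K*(-½)) = 3 + (5/K - K/2) = 3 + 5/K - K/2)
14 + u(5)*9 = 14 + (3 + 5/5 - ½*5)*9 = 14 + (3 + 5*(⅕) - 5/2)*9 = 14 + (3 + 1 - 5/2)*9 = 14 + (3/2)*9 = 14 + 27/2 = 55/2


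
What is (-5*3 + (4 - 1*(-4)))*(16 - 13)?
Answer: -21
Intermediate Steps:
(-5*3 + (4 - 1*(-4)))*(16 - 13) = (-15 + (4 + 4))*3 = (-15 + 8)*3 = -7*3 = -21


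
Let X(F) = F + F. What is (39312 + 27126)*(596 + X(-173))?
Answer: 16609500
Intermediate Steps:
X(F) = 2*F
(39312 + 27126)*(596 + X(-173)) = (39312 + 27126)*(596 + 2*(-173)) = 66438*(596 - 346) = 66438*250 = 16609500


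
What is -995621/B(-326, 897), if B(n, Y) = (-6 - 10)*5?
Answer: 995621/80 ≈ 12445.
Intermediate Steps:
B(n, Y) = -80 (B(n, Y) = -16*5 = -80)
-995621/B(-326, 897) = -995621/(-80) = -995621*(-1/80) = 995621/80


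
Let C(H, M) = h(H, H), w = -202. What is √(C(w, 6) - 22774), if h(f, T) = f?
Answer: 8*I*√359 ≈ 151.58*I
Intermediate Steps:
C(H, M) = H
√(C(w, 6) - 22774) = √(-202 - 22774) = √(-22976) = 8*I*√359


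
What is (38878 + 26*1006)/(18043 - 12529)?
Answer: 10839/919 ≈ 11.794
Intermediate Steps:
(38878 + 26*1006)/(18043 - 12529) = (38878 + 26156)/5514 = 65034*(1/5514) = 10839/919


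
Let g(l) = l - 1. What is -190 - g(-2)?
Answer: -187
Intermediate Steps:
g(l) = -1 + l
-190 - g(-2) = -190 - (-1 - 2) = -190 - 1*(-3) = -190 + 3 = -187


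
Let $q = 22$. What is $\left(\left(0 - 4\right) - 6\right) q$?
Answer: $-220$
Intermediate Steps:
$\left(\left(0 - 4\right) - 6\right) q = \left(\left(0 - 4\right) - 6\right) 22 = \left(-4 - 6\right) 22 = \left(-10\right) 22 = -220$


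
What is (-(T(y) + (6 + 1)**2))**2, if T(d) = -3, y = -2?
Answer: 2116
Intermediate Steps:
(-(T(y) + (6 + 1)**2))**2 = (-(-3 + (6 + 1)**2))**2 = (-(-3 + 7**2))**2 = (-(-3 + 49))**2 = (-1*46)**2 = (-46)**2 = 2116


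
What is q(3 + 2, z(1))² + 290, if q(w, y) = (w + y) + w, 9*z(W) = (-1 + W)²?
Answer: 390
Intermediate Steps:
z(W) = (-1 + W)²/9
q(w, y) = y + 2*w
q(3 + 2, z(1))² + 290 = ((-1 + 1)²/9 + 2*(3 + 2))² + 290 = ((⅑)*0² + 2*5)² + 290 = ((⅑)*0 + 10)² + 290 = (0 + 10)² + 290 = 10² + 290 = 100 + 290 = 390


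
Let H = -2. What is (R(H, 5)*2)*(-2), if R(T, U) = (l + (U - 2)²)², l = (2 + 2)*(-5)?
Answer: -484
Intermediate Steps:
l = -20 (l = 4*(-5) = -20)
R(T, U) = (-20 + (-2 + U)²)² (R(T, U) = (-20 + (U - 2)²)² = (-20 + (-2 + U)²)²)
(R(H, 5)*2)*(-2) = ((-20 + (-2 + 5)²)²*2)*(-2) = ((-20 + 3²)²*2)*(-2) = ((-20 + 9)²*2)*(-2) = ((-11)²*2)*(-2) = (121*2)*(-2) = 242*(-2) = -484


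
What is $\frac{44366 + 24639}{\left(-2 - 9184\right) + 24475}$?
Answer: $\frac{69005}{15289} \approx 4.5134$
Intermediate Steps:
$\frac{44366 + 24639}{\left(-2 - 9184\right) + 24475} = \frac{69005}{\left(-2 - 9184\right) + 24475} = \frac{69005}{-9186 + 24475} = \frac{69005}{15289}$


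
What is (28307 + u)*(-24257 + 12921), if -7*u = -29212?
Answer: -2577364296/7 ≈ -3.6820e+8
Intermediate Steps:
u = 29212/7 (u = -⅐*(-29212) = 29212/7 ≈ 4173.1)
(28307 + u)*(-24257 + 12921) = (28307 + 29212/7)*(-24257 + 12921) = (227361/7)*(-11336) = -2577364296/7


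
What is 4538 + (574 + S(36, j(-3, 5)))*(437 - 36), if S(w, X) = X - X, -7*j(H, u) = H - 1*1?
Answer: 234712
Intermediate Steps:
j(H, u) = ⅐ - H/7 (j(H, u) = -(H - 1*1)/7 = -(H - 1)/7 = -(-1 + H)/7 = ⅐ - H/7)
S(w, X) = 0
4538 + (574 + S(36, j(-3, 5)))*(437 - 36) = 4538 + (574 + 0)*(437 - 36) = 4538 + 574*401 = 4538 + 230174 = 234712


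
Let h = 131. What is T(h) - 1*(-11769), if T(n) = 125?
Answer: 11894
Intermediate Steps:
T(h) - 1*(-11769) = 125 - 1*(-11769) = 125 + 11769 = 11894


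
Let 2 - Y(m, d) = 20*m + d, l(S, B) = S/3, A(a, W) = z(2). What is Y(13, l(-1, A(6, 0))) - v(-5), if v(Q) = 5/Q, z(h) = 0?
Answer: -770/3 ≈ -256.67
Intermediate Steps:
A(a, W) = 0
l(S, B) = S/3 (l(S, B) = S*(⅓) = S/3)
Y(m, d) = 2 - d - 20*m (Y(m, d) = 2 - (20*m + d) = 2 - (d + 20*m) = 2 + (-d - 20*m) = 2 - d - 20*m)
Y(13, l(-1, A(6, 0))) - v(-5) = (2 - (-1)/3 - 20*13) - 5/(-5) = (2 - 1*(-⅓) - 260) - 5*(-1)/5 = (2 + ⅓ - 260) - 1*(-1) = -773/3 + 1 = -770/3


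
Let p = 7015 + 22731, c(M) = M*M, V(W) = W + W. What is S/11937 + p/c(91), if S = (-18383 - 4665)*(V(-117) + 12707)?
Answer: -2380247788822/98850297 ≈ -24079.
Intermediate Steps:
V(W) = 2*W
c(M) = M**2
p = 29746
S = -287477704 (S = (-18383 - 4665)*(2*(-117) + 12707) = -23048*(-234 + 12707) = -23048*12473 = -287477704)
S/11937 + p/c(91) = -287477704/11937 + 29746/(91**2) = -287477704*1/11937 + 29746/8281 = -287477704/11937 + 29746*(1/8281) = -287477704/11937 + 29746/8281 = -2380247788822/98850297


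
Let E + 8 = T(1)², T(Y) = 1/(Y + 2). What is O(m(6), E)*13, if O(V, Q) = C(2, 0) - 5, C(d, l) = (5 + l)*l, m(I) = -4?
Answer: -65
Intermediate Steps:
T(Y) = 1/(2 + Y)
C(d, l) = l*(5 + l)
E = -71/9 (E = -8 + (1/(2 + 1))² = -8 + (1/3)² = -8 + (⅓)² = -8 + ⅑ = -71/9 ≈ -7.8889)
O(V, Q) = -5 (O(V, Q) = 0*(5 + 0) - 5 = 0*5 - 5 = 0 - 5 = -5)
O(m(6), E)*13 = -5*13 = -65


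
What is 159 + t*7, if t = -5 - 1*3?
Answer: 103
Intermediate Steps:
t = -8 (t = -5 - 3 = -8)
159 + t*7 = 159 - 8*7 = 159 - 56 = 103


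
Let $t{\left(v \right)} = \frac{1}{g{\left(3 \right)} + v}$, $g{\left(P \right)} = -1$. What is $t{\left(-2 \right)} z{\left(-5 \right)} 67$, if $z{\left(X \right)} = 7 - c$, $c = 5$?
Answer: $- \frac{134}{3} \approx -44.667$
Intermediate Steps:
$t{\left(v \right)} = \frac{1}{-1 + v}$
$z{\left(X \right)} = 2$ ($z{\left(X \right)} = 7 - 5 = 2$)
$t{\left(-2 \right)} z{\left(-5 \right)} 67 = \frac{1}{-1 - 2} \cdot 2 \cdot 67 = \frac{1}{-3} \cdot 2 \cdot 67 = \left(- \frac{1}{3}\right) 2 \cdot 67 = \left(- \frac{2}{3}\right) 67 = - \frac{134}{3}$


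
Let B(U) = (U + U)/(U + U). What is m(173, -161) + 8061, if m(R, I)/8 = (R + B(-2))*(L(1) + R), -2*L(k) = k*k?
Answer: 248181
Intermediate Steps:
B(U) = 1 (B(U) = (2*U)/((2*U)) = (2*U)*(1/(2*U)) = 1)
L(k) = -k**2/2 (L(k) = -k*k/2 = -k**2/2)
m(R, I) = 8*(1 + R)*(-1/2 + R) (m(R, I) = 8*((R + 1)*(-1/2*1**2 + R)) = 8*((1 + R)*(-1/2*1 + R)) = 8*((1 + R)*(-1/2 + R)) = 8*(1 + R)*(-1/2 + R))
m(173, -161) + 8061 = (-4 + 4*173 + 8*173**2) + 8061 = (-4 + 692 + 8*29929) + 8061 = (-4 + 692 + 239432) + 8061 = 240120 + 8061 = 248181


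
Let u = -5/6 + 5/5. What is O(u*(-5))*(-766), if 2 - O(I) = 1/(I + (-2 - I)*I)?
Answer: 19916/5 ≈ 3983.2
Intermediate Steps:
u = ⅙ (u = -5*⅙ + 5*(⅕) = -⅚ + 1 = ⅙ ≈ 0.16667)
O(I) = 2 - 1/(I + I*(-2 - I)) (O(I) = 2 - 1/(I + (-2 - I)*I) = 2 - 1/(I + I*(-2 - I)))
O(u*(-5))*(-766) = ((1 + 2*((⅙)*(-5)) + 2*((⅙)*(-5))²)/((((⅙)*(-5)))*(1 + (⅙)*(-5))))*(-766) = ((1 + 2*(-⅚) + 2*(-⅚)²)/((-⅚)*(1 - ⅚)))*(-766) = -6*(1 - 5/3 + 2*(25/36))/(5*⅙)*(-766) = -6/5*6*(1 - 5/3 + 25/18)*(-766) = -6/5*6*13/18*(-766) = -26/5*(-766) = 19916/5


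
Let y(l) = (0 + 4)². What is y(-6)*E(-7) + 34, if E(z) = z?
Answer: -78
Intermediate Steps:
y(l) = 16 (y(l) = 4² = 16)
y(-6)*E(-7) + 34 = 16*(-7) + 34 = -112 + 34 = -78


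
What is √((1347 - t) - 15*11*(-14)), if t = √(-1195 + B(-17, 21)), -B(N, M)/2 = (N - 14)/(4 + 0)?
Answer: √(14628 - 2*I*√4718)/2 ≈ 60.474 - 0.28396*I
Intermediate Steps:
B(N, M) = 7 - N/2 (B(N, M) = -2*(N - 14)/(4 + 0) = -2*(-14 + N)/4 = -2*(-7/2 + N/4) = 7 - N/2)
t = I*√4718/2 (t = √(-1195 + (7 - ½*(-17))) = √(-1195 + (7 + 17/2)) = √(-1195 + 31/2) = √(-2359/2) = I*√4718/2 ≈ 34.344*I)
√((1347 - t) - 15*11*(-14)) = √((1347 - I*√4718/2) - 15*11*(-14)) = √((1347 - I*√4718/2) - 165*(-14)) = √((1347 - I*√4718/2) + 2310) = √(3657 - I*√4718/2)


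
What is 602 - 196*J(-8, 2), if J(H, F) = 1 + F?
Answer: 14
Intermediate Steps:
602 - 196*J(-8, 2) = 602 - 196*(1 + 2) = 602 - 196*3 = 602 - 588 = 14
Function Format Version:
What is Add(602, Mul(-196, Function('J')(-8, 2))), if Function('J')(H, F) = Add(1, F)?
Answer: 14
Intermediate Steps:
Add(602, Mul(-196, Function('J')(-8, 2))) = Add(602, Mul(-196, Add(1, 2))) = Add(602, Mul(-196, 3)) = Add(602, -588) = 14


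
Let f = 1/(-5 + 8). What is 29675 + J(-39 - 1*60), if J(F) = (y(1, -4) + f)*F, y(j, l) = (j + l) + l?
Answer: 30335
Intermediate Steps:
f = ⅓ (f = 1/3 = ⅓ ≈ 0.33333)
y(j, l) = j + 2*l
J(F) = -20*F/3 (J(F) = ((1 + 2*(-4)) + ⅓)*F = ((1 - 8) + ⅓)*F = (-7 + ⅓)*F = -20*F/3)
29675 + J(-39 - 1*60) = 29675 - 20*(-39 - 1*60)/3 = 29675 - 20*(-39 - 60)/3 = 29675 - 20/3*(-99) = 29675 + 660 = 30335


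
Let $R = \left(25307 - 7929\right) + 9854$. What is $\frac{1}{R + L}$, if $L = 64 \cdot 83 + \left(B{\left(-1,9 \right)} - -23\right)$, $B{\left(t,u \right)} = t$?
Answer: $\frac{1}{32566} \approx 3.0707 \cdot 10^{-5}$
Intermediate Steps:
$L = 5334$ ($L = 64 \cdot 83 - -22 = 5312 + \left(-1 + 23\right) = 5312 + 22 = 5334$)
$R = 27232$ ($R = \left(25307 + \left(-8407 + 478\right)\right) + 9854 = \left(25307 - 7929\right) + 9854 = 17378 + 9854 = 27232$)
$\frac{1}{R + L} = \frac{1}{27232 + 5334} = \frac{1}{32566}$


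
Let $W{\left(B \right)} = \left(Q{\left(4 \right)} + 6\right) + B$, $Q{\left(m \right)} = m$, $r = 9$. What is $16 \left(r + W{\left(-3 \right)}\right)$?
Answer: $256$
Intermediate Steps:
$W{\left(B \right)} = 10 + B$ ($W{\left(B \right)} = \left(4 + 6\right) + B = 10 + B$)
$16 \left(r + W{\left(-3 \right)}\right) = 16 \left(9 + \left(10 - 3\right)\right) = 16 \left(9 + 7\right) = 16 \cdot 16 = 256$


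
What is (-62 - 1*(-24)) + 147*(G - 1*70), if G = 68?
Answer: -332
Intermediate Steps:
(-62 - 1*(-24)) + 147*(G - 1*70) = (-62 - 1*(-24)) + 147*(68 - 1*70) = (-62 + 24) + 147*(68 - 70) = -38 + 147*(-2) = -38 - 294 = -332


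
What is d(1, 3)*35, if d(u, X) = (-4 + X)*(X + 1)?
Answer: -140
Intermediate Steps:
d(u, X) = (1 + X)*(-4 + X) (d(u, X) = (-4 + X)*(1 + X) = (1 + X)*(-4 + X))
d(1, 3)*35 = (-4 + 3² - 3*3)*35 = (-4 + 9 - 9)*35 = -4*35 = -140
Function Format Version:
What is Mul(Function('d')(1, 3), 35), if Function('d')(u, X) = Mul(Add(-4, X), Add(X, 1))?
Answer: -140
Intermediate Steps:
Function('d')(u, X) = Mul(Add(1, X), Add(-4, X)) (Function('d')(u, X) = Mul(Add(-4, X), Add(1, X)) = Mul(Add(1, X), Add(-4, X)))
Mul(Function('d')(1, 3), 35) = Mul(Add(-4, Pow(3, 2), Mul(-3, 3)), 35) = Mul(Add(-4, 9, -9), 35) = Mul(-4, 35) = -140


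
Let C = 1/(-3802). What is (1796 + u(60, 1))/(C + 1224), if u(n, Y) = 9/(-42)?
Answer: 47793041/32575529 ≈ 1.4671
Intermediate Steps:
C = -1/3802 ≈ -0.00026302
u(n, Y) = -3/14 (u(n, Y) = 9*(-1/42) = -3/14)
(1796 + u(60, 1))/(C + 1224) = (1796 - 3/14)/(-1/3802 + 1224) = 25141/(14*(4653647/3802)) = (25141/14)*(3802/4653647) = 47793041/32575529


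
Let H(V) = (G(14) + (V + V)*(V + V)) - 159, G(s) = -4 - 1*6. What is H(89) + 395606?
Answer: 427121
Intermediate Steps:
G(s) = -10 (G(s) = -4 - 6 = -10)
H(V) = -169 + 4*V² (H(V) = (-10 + (V + V)*(V + V)) - 159 = (-10 + (2*V)*(2*V)) - 159 = (-10 + 4*V²) - 159 = -169 + 4*V²)
H(89) + 395606 = (-169 + 4*89²) + 395606 = (-169 + 4*7921) + 395606 = (-169 + 31684) + 395606 = 31515 + 395606 = 427121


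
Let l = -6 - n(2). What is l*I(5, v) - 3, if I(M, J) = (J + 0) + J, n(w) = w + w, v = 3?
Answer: -63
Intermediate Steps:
n(w) = 2*w
I(M, J) = 2*J (I(M, J) = J + J = 2*J)
l = -10 (l = -6 - 2*2 = -6 - 1*4 = -6 - 4 = -10)
l*I(5, v) - 3 = -20*3 - 3 = -10*6 - 3 = -60 - 3 = -63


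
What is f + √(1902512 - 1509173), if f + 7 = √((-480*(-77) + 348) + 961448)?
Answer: -7 + √393339 + 2*√249689 ≈ 1619.5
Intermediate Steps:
f = -7 + 2*√249689 (f = -7 + √((-480*(-77) + 348) + 961448) = -7 + √((36960 + 348) + 961448) = -7 + √(37308 + 961448) = -7 + √998756 = -7 + 2*√249689 ≈ 992.38)
f + √(1902512 - 1509173) = (-7 + 2*√249689) + √(1902512 - 1509173) = (-7 + 2*√249689) + √393339 = -7 + √393339 + 2*√249689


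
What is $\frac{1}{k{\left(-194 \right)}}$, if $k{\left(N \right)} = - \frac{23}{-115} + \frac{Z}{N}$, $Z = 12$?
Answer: $\frac{485}{67} \approx 7.2388$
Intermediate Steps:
$k{\left(N \right)} = \frac{1}{5} + \frac{12}{N}$ ($k{\left(N \right)} = - \frac{23}{-115} + \frac{12}{N} = \left(-23\right) \left(- \frac{1}{115}\right) + \frac{12}{N} = \frac{1}{5} + \frac{12}{N}$)
$\frac{1}{k{\left(-194 \right)}} = \frac{1}{\frac{1}{5} \frac{1}{-194} \left(60 - 194\right)} = \frac{1}{\frac{1}{5} \left(- \frac{1}{194}\right) \left(-134\right)} = \frac{1}{\frac{67}{485}} = \frac{485}{67}$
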